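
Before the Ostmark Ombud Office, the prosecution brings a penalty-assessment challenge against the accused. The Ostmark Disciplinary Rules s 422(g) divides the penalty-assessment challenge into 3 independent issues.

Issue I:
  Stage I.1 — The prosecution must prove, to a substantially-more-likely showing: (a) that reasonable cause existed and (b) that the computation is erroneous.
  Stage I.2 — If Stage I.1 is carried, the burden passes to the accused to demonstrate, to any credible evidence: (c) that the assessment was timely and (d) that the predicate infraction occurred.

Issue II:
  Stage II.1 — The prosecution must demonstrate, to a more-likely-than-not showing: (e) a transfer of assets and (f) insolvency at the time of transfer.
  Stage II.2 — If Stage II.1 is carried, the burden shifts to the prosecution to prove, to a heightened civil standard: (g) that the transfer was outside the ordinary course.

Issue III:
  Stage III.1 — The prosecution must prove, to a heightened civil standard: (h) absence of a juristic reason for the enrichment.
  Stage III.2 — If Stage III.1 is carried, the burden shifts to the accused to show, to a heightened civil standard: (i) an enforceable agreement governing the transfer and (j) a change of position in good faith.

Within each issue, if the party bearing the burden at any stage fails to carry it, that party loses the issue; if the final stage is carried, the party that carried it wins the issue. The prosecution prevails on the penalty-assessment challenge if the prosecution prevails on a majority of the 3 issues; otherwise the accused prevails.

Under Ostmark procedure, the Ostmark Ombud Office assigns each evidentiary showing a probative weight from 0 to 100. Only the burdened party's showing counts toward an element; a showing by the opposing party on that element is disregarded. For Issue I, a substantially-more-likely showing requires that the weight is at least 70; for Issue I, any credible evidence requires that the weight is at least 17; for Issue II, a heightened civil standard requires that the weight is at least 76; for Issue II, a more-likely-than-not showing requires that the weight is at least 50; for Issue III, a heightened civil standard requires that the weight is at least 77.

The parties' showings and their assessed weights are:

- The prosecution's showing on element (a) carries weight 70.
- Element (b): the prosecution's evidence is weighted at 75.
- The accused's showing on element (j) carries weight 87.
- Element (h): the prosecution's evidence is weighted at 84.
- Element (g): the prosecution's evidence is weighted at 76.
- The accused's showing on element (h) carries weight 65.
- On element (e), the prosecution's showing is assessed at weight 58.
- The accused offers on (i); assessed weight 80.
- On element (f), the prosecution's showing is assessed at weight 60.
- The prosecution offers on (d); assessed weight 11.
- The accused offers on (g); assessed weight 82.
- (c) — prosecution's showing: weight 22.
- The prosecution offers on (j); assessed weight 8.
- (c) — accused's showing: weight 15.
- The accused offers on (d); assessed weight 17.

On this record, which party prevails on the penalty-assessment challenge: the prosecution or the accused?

— Issue I —
Stage I.1 (prosecution, a substantially-more-likely showing, weight is at least 70): (a) 70 ≥ 70 — meets; (b) 75 ≥ 70 — meets.
  The prosecution carries Stage I.1; the accused now bears the burden.
Stage I.2 (accused, any credible evidence, weight is at least 17): (c) 15 (prosecution's 22 disregarded) < 17 — fails; (d) 17 (prosecution's 11 disregarded) ≥ 17 — meets.
  The accused does not carry Stage I.2.
So the prosecution prevails on this issue.
— Issue II —
Stage II.1 — burden on prosecution; standard: a more-likely-than-not showing (weight is at least 50).
    (e): 58 ≥ 50 [met]
    (f): 60 ≥ 50 [met]
  Stage II.1 is satisfied; the prosecution continues to bear the burden.
Stage II.2 — burden on prosecution; standard: a heightened civil standard (weight is at least 76).
    (g): 76 (accused's 82 disregarded) ≥ 76 [met]
  The prosecution carries the last stage.
With every stage satisfied, the prosecution prevails on this issue.
— Issue III —
Stage III.1 (prosecution, a heightened civil standard, weight is at least 77): (h) 84 (accused's 65 disregarded) ≥ 77 — meets.
  All elements met. The burden passes to the accused.
Stage III.2 (accused, a heightened civil standard, weight is at least 77): (i) 80 ≥ 77 — meets; (j) 87 (prosecution's 8 disregarded) ≥ 77 — meets.
  The accused carries the last stage.
All stages carried — the accused prevails on this issue.
Per-issue: Issue I → prosecution; Issue II → prosecution; Issue III → accused. The prosecution must prevail on a majority of issues; overall, the prosecution prevails.

prosecution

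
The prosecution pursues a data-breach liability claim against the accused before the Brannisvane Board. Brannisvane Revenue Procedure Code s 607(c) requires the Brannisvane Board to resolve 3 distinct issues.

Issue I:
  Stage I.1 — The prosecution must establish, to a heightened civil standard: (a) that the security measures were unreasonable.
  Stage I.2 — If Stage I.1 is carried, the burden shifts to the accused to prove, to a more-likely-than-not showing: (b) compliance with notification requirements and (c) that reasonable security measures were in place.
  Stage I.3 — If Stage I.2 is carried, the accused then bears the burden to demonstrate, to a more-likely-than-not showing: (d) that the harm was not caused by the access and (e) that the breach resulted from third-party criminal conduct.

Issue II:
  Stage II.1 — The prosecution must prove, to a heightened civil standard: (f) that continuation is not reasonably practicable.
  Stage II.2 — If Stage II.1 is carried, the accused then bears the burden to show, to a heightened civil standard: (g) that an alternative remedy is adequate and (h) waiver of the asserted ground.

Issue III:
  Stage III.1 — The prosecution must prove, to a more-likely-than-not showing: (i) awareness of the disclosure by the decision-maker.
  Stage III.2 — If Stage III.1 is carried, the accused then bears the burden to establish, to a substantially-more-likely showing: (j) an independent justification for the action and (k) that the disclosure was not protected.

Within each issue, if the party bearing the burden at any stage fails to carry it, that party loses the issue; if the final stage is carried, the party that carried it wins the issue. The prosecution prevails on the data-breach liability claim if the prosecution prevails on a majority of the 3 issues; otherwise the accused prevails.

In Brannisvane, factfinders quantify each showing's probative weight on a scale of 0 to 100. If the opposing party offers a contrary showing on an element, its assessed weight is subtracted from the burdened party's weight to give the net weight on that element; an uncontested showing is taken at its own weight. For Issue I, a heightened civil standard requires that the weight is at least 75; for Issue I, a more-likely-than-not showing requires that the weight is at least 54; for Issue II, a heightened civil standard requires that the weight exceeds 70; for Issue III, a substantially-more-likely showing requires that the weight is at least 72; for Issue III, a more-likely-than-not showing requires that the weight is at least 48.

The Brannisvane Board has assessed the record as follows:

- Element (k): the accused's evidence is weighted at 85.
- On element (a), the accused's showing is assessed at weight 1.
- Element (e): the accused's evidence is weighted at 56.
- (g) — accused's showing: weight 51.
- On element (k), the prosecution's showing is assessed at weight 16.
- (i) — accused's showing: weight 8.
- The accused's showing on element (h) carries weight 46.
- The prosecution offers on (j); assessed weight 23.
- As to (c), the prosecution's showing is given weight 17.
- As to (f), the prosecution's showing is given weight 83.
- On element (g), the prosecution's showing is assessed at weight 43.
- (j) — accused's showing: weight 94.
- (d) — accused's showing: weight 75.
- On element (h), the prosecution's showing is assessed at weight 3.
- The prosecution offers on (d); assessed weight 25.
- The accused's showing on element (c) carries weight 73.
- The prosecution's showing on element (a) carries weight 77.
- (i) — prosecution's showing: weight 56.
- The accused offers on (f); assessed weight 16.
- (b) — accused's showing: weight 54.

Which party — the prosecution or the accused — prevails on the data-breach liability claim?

— Issue I —
Stage I.1 (prosecution, a heightened civil standard, weight is at least 75): (a) net 77−1=76 ≥ 75 — meets.
  The prosecution carries Stage I.1; the accused now bears the burden.
Stage I.2 (accused, a more-likely-than-not showing, weight is at least 54): (b) 54 ≥ 54 — meets; (c) net 73−17=56 ≥ 54 — meets.
  All elements met. The accused retains the burden for Stage I.3.
Stage I.3 (accused, a more-likely-than-not showing, weight is at least 54): (d) net 75−25=50 < 54 — fails; (e) 56 ≥ 54 — meets.
  The accused does not carry Stage I.3.
The analysis ends at Stage I.3; the prosecution prevails on this issue.
— Issue II —
Stage II.1 — burden on prosecution; standard: a heightened civil standard (weight exceeds 70).
    (f): 83 − 16 = 67 ≤ 70 [not met]
  Stage II.1 not carried; the prosecution fails its burden.
The accused prevails on this issue.
— Issue III —
At Stage III.1 the prosecution must meet a more-likely-than-not showing (weight is at least 48): on (i) the weight is 56 less the opposing 8 gives net 48, ≥ 48, so (i) meets the standard.
  The prosecution carries Stage III.1; the accused now bears the burden.
At Stage III.2 the accused must meet a substantially-more-likely showing (weight is at least 72): on (j) the weight is 94 less the opposing 23 gives net 71, which does not reach 72, so (j) does not meet the standard; on (k) the weight is 85 less the opposing 16 gives net 69, < 72, so (k) does not meet the standard.
  Not every element is met, so the accused fails to carry Stage III.2.
The analysis ends at Stage III.2; the prosecution prevails on this issue.
Per-issue: Issue I → prosecution; Issue II → accused; Issue III → prosecution. The prosecution must prevail on a majority of issues; overall, the prosecution prevails.

prosecution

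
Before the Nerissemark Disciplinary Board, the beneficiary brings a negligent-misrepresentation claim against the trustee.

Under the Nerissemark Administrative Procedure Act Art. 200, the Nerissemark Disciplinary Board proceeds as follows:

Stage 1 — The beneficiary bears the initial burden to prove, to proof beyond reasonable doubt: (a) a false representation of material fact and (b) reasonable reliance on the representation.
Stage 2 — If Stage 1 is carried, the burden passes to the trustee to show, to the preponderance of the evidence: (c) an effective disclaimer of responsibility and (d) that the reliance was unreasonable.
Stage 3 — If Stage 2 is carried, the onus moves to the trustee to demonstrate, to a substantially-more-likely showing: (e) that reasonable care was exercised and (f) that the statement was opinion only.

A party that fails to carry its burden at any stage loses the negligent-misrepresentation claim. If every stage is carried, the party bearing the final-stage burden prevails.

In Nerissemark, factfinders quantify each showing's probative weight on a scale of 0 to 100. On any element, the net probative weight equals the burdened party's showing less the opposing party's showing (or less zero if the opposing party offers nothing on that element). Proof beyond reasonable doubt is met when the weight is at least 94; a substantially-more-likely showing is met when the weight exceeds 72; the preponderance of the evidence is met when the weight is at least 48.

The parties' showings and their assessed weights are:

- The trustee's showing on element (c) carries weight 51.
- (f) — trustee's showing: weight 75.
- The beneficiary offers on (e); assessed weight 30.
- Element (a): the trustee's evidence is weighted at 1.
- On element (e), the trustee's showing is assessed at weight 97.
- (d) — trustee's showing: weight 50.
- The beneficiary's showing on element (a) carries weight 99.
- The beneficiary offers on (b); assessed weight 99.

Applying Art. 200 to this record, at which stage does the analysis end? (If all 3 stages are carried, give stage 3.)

stage 3

Stage 1 — burden on beneficiary; standard: proof beyond reasonable doubt (weight is at least 94).
    (a): 99 − 1 = 98 ≥ 94 [met]
    (b): 99 ≥ 94 [met]
  The beneficiary carries Stage 1; the trustee now bears the burden.
Stage 2 — burden on trustee; standard: the preponderance of the evidence (weight is at least 48).
    (c): 51 ≥ 48 [met]
    (d): 50 ≥ 48 [met]
  Stage 2 is satisfied; the trustee continues to bear the burden.
Stage 3 — burden on trustee; standard: a substantially-more-likely showing (weight exceeds 72).
    (e): 97 − 30 = 67 ≤ 72 [not met]
    (f): 75 > 72 [met]
  The trustee does not carry Stage 3.
So the beneficiary prevails.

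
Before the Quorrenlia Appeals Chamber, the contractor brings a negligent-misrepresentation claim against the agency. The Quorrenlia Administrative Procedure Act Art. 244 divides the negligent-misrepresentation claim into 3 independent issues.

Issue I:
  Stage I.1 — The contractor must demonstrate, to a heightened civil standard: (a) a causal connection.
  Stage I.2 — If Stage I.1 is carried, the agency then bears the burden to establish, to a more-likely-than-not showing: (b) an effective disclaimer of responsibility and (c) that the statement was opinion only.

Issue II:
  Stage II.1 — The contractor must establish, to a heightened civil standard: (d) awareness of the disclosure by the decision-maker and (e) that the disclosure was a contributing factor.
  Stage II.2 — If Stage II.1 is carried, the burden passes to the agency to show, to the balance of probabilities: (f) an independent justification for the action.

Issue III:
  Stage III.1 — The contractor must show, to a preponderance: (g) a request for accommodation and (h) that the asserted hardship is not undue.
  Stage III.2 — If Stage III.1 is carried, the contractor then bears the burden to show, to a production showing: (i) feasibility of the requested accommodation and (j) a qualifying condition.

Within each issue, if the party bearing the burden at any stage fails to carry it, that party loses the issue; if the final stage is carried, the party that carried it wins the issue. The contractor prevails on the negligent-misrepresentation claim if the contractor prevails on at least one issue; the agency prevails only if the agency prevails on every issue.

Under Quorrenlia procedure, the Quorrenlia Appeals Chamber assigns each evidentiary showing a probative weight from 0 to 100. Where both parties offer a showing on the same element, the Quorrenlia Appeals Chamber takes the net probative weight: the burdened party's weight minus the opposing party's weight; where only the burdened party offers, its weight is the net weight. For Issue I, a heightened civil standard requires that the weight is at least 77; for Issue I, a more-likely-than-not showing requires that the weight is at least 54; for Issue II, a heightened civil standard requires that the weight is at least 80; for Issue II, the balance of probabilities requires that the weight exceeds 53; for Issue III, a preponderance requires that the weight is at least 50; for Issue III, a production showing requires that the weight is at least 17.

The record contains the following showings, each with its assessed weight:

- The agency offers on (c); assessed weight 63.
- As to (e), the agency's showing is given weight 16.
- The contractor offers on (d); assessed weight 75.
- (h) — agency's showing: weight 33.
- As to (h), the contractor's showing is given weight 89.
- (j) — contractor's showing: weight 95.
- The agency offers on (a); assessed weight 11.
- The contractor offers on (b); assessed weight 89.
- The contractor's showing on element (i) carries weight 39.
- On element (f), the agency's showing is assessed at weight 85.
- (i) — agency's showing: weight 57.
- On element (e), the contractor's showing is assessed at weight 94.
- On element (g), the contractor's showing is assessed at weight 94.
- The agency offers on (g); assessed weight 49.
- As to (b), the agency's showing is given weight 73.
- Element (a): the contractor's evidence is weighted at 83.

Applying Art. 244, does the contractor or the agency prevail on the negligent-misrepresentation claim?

— Issue I —
Stage I.1 (contractor, a heightened civil standard, weight is at least 77): (a) net 83−11=72 < 77 — fails.
  Not every element is met, so the contractor fails to carry Stage I.1.
The analysis ends at Stage I.1; the agency prevails on this issue.
— Issue II —
Stage II.1 (contractor, a heightened civil standard, weight is at least 80): (d) 75 < 80 — fails; (e) net 94−16=78 < 80 — fails.
  Not every element is met, so the contractor fails to carry Stage II.1.
The agency prevails on this issue.
— Issue III —
At Stage III.1 the contractor must meet a preponderance (weight is at least 50): on (g) the weight is 94 less the opposing 49 gives net 45, < 50, so (g) does not meet the standard; on (h) the weight is 89 less the opposing 33 gives net 56, which does reach 50, so (h) meets the standard.
  Not every element is met, so the contractor fails to carry Stage III.1.
So the agency prevails on this issue.
Per-issue: Issue I → agency; Issue II → agency; Issue III → agency. The contractor must prevail on at least one issue; overall, the agency prevails.

agency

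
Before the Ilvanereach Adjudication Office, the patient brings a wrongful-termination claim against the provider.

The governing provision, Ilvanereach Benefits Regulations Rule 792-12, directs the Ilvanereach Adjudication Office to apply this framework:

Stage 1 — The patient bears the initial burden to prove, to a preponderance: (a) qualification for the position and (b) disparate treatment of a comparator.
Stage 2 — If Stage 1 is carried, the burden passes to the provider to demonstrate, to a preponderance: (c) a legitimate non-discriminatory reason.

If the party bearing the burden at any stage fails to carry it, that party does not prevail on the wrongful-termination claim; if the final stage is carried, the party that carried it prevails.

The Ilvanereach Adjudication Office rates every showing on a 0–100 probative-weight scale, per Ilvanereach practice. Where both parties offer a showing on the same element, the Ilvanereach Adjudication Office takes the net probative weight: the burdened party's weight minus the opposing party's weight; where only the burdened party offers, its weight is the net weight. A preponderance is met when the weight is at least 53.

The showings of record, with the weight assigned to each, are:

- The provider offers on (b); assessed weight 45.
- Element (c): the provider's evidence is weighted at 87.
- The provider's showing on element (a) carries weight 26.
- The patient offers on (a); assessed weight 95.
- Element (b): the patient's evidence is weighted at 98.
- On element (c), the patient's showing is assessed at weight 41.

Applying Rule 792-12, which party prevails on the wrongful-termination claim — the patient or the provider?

At Stage 1 the patient must meet a preponderance (weight is at least 53): on (a) the weight is 95 less the opposing 26 gives net 69, ≥ 53, so (a) meets the standard; on (b) the weight is 98 less the opposing 45 gives net 53, ≥ 53, so (b) meets the standard.
  Stage 1 is satisfied; the onus moves to the provider.
At Stage 2 the provider must meet a preponderance (weight is at least 53): on (c) the weight is 87 less the opposing 41 gives net 46, which does not reach 53, so (c) does not meet the standard.
  Not every element is met, so the provider fails to carry Stage 2.
So the patient prevails.

patient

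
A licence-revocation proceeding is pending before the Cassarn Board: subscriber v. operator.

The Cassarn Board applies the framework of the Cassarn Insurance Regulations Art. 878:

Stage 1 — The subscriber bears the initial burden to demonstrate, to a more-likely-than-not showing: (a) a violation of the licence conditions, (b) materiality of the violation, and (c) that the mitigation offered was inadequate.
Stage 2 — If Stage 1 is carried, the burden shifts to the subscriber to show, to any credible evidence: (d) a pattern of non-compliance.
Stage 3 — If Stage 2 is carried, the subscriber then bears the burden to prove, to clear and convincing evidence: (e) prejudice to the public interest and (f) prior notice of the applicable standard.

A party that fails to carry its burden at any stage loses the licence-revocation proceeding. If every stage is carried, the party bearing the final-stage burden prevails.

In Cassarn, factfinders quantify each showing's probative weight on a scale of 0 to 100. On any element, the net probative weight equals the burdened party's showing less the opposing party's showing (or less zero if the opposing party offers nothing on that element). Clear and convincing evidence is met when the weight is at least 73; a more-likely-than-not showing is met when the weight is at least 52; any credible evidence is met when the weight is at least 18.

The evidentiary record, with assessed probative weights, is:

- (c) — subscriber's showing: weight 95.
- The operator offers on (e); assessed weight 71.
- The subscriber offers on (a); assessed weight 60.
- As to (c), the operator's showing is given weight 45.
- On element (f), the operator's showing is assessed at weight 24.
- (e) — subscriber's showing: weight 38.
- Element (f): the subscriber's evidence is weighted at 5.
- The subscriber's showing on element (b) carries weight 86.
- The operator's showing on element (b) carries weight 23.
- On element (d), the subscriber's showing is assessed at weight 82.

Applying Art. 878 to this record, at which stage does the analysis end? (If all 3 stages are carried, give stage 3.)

stage 1

Stage 1 — burden on subscriber; standard: a more-likely-than-not showing (weight is at least 52).
    (a): 60 ≥ 52 [met]
    (b): 86 − 23 = 63 ≥ 52 [met]
    (c): 95 − 45 = 50 < 52 [not met]
  Stage 1 not carried; the subscriber fails its burden.
The analysis ends at Stage 1; the operator prevails.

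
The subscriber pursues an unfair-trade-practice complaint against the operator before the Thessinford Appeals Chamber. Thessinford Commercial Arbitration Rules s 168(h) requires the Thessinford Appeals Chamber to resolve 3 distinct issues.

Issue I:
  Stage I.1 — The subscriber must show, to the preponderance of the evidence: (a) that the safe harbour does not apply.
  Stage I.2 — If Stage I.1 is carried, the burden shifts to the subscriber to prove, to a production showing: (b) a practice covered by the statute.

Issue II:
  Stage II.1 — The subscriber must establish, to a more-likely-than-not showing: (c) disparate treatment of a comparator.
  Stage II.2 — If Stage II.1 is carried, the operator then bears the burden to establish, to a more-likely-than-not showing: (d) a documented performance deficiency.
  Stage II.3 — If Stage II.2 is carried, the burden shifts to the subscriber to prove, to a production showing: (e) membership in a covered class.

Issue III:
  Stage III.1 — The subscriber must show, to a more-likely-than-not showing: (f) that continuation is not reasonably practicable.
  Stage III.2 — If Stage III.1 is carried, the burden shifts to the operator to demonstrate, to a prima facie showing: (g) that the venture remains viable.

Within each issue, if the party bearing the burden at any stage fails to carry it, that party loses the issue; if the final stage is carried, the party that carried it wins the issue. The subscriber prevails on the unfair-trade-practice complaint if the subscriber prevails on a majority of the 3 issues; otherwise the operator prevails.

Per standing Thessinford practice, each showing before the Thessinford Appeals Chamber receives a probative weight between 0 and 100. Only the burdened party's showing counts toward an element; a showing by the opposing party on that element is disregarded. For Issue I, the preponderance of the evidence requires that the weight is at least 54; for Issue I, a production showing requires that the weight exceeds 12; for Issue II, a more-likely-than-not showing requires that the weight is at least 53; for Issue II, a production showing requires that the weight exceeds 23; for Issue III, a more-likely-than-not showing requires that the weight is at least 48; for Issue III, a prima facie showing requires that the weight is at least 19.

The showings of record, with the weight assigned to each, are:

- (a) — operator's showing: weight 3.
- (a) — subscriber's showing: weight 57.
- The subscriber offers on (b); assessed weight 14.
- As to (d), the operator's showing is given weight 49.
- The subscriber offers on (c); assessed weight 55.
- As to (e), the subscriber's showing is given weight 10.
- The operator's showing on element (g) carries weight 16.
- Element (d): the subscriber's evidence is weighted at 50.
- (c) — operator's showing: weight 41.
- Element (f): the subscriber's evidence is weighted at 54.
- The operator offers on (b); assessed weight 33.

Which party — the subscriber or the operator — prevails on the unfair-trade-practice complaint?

subscriber

— Issue I —
At Stage I.1 the subscriber must meet the preponderance of the evidence (weight is at least 54): on (a) the weight is 57 (the operator's 3 is given no effect), ≥ 54, so (a) meets the standard.
  All elements met. The subscriber retains the burden for Stage I.2.
At Stage I.2 the subscriber must meet a production showing (weight exceeds 12): on (b) the weight is 14 (the operator's 33 is given no effect), > 12, so (b) meets the standard.
  All elements met at the final stage.
Every stage carried; the subscriber prevails on this issue.
— Issue II —
At Stage II.1 the subscriber must meet a more-likely-than-not showing (weight is at least 53): on (c) the weight is 55 (the operator's 41 is given no effect), ≥ 53, so (c) meets the standard.
  Stage II.1 carried; the burden shifts to the operator.
At Stage II.2 the operator must meet a more-likely-than-not showing (weight is at least 53): on (d) the weight is 49 (the subscriber's 50 is given no effect), which does not reach 53, so (d) does not meet the standard.
  Not every element is met, so the operator fails to carry Stage II.2.
The analysis ends at Stage II.2; the subscriber prevails on this issue.
— Issue III —
At Stage III.1 the subscriber must meet a more-likely-than-not showing (weight is at least 48): on (f) the weight is 54, which does reach 48, so (f) meets the standard.
  All elements met. The burden passes to the operator.
At Stage III.2 the operator must meet a prima facie showing (weight is at least 19): on (g) the weight is 16, which does not reach 19, so (g) does not meet the standard.
  Not every element is met, so the operator fails to carry Stage III.2.
So the subscriber prevails on this issue.
Per-issue: Issue I → subscriber; Issue II → subscriber; Issue III → subscriber. The subscriber must prevail on a majority of issues; overall, the subscriber prevails.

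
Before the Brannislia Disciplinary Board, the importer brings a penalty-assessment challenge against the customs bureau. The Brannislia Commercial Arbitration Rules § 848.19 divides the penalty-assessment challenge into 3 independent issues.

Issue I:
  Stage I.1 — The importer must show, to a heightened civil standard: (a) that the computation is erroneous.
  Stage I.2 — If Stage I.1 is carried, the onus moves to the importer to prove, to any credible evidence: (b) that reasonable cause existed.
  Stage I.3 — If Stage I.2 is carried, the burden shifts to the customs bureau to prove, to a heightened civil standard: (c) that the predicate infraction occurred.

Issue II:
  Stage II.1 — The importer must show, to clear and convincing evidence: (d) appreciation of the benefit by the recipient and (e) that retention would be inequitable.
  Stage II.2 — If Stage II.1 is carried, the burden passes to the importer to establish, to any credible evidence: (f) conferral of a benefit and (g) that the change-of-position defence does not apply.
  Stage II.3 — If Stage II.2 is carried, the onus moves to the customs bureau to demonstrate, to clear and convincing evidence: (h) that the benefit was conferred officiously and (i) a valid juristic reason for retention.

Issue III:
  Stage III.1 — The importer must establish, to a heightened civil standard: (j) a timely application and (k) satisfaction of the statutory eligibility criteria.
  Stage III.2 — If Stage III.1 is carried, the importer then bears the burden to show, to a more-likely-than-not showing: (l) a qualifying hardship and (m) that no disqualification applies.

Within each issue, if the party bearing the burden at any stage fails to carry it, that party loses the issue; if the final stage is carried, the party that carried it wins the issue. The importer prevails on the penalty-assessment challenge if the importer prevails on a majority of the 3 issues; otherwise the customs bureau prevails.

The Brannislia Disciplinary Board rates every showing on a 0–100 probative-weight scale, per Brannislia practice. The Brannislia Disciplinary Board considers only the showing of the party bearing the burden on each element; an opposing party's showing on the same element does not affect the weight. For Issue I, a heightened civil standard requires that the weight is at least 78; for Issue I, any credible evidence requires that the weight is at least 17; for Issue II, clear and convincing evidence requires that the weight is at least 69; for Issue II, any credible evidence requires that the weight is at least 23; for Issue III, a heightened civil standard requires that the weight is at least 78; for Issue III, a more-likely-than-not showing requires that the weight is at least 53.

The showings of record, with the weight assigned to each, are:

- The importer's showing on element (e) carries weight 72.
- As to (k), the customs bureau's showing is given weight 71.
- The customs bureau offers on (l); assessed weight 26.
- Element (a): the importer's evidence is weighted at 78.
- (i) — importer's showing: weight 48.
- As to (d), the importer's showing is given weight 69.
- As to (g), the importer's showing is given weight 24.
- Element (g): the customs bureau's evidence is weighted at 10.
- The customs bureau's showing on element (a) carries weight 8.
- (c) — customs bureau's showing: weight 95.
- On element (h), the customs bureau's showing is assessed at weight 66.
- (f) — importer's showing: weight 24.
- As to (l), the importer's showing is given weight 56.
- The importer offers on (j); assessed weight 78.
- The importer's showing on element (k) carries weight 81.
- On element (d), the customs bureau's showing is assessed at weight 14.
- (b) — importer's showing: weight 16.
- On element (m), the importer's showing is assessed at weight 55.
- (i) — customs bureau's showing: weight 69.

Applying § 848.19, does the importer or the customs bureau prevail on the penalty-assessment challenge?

importer

— Issue I —
Stage I.1 — burden on importer; standard: a heightened civil standard (weight is at least 78).
    (a): 78 (customs bureau's 8 disregarded) ≥ 78 [met]
  All elements met. The importer retains the burden for Stage I.2.
Stage I.2 — burden on importer; standard: any credible evidence (weight is at least 17).
    (b): 16 < 17 [not met]
  Not every element is met, so the importer fails to carry Stage I.2.
The customs bureau prevails on this issue.
— Issue II —
At Stage II.1 the importer must meet clear and convincing evidence (weight is at least 69): on (d) the weight is 69 (the customs bureau's 14 is given no effect), ≥ 69, so (d) meets the standard; on (e) the weight is 72, ≥ 69, so (e) meets the standard.
  All elements met. The importer retains the burden for Stage II.2.
At Stage II.2 the importer must meet any credible evidence (weight is at least 23): on (f) the weight is 24, which does reach 23, so (f) meets the standard; on (g) the weight is 24 (the customs bureau's 10 is given no effect), which does reach 23, so (g) meets the standard.
  The importer carries Stage II.2; the customs bureau now bears the burden.
At Stage II.3 the customs bureau must meet clear and convincing evidence (weight is at least 69): on (h) the weight is 66, < 69, so (h) does not meet the standard; on (i) the weight is 69 (the importer's 48 is given no effect), which does reach 69, so (i) meets the standard.
  Stage II.3 not carried; the customs bureau fails its burden.
So the importer prevails on this issue.
— Issue III —
Stage III.1 (importer, a heightened civil standard, weight is at least 78): (j) 78 ≥ 78 — meets; (k) 81 (customs bureau's 71 disregarded) ≥ 78 — meets.
  Stage III.1 carried; the burden remains with the importer.
Stage III.2 (importer, a more-likely-than-not showing, weight is at least 53): (l) 56 (customs bureau's 26 disregarded) ≥ 53 — meets; (m) 55 ≥ 53 — meets.
  The importer carries the last stage.
Every stage carried; the importer prevails on this issue.
Per-issue: Issue I → customs bureau; Issue II → importer; Issue III → importer. The importer must prevail on a majority of issues; overall, the importer prevails.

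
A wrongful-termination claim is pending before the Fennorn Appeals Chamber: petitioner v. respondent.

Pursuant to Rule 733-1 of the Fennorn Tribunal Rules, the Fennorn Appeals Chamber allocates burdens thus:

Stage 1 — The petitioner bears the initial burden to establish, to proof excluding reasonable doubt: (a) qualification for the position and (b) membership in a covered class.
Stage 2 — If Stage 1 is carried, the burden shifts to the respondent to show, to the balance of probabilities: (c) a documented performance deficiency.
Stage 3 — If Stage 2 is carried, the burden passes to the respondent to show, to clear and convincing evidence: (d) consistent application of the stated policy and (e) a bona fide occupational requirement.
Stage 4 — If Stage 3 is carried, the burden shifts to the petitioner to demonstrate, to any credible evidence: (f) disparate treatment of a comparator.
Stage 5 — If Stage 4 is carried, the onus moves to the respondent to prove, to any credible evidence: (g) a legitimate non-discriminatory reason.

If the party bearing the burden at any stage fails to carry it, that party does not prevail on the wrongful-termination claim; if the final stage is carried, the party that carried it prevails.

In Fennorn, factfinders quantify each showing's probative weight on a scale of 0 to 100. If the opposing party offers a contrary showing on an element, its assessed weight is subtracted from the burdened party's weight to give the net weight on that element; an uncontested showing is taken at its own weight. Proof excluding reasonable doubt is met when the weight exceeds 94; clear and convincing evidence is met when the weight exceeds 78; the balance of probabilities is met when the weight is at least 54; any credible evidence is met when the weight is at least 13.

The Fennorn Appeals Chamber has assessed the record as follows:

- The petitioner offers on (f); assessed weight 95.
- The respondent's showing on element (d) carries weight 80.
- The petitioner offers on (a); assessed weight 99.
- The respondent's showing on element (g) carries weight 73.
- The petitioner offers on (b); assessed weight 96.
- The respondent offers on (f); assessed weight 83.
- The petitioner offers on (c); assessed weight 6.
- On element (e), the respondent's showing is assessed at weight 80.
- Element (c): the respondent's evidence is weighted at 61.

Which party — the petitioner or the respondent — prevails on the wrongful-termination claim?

respondent

At Stage 1 the petitioner must meet proof excluding reasonable doubt (weight exceeds 94): on (a) the weight is 99, which does exceed 94, so (a) meets the standard; on (b) the weight is 96, > 94, so (b) meets the standard.
  All elements met. The burden passes to the respondent.
At Stage 2 the respondent must meet the balance of probabilities (weight is at least 54): on (c) the weight is 61 less the opposing 6 gives net 55, which does reach 54, so (c) meets the standard.
  Stage 2 carried; the burden remains with the respondent.
At Stage 3 the respondent must meet clear and convincing evidence (weight exceeds 78): on (d) the weight is 80, which does exceed 78, so (d) meets the standard; on (e) the weight is 80, > 78, so (e) meets the standard.
  All elements met. The burden passes to the petitioner.
At Stage 4 the petitioner must meet any credible evidence (weight is at least 13): on (f) the weight is 95 less the opposing 83 gives net 12, < 13, so (f) does not meet the standard.
  Not every element is met, so the petitioner fails to carry Stage 4.
So the respondent prevails.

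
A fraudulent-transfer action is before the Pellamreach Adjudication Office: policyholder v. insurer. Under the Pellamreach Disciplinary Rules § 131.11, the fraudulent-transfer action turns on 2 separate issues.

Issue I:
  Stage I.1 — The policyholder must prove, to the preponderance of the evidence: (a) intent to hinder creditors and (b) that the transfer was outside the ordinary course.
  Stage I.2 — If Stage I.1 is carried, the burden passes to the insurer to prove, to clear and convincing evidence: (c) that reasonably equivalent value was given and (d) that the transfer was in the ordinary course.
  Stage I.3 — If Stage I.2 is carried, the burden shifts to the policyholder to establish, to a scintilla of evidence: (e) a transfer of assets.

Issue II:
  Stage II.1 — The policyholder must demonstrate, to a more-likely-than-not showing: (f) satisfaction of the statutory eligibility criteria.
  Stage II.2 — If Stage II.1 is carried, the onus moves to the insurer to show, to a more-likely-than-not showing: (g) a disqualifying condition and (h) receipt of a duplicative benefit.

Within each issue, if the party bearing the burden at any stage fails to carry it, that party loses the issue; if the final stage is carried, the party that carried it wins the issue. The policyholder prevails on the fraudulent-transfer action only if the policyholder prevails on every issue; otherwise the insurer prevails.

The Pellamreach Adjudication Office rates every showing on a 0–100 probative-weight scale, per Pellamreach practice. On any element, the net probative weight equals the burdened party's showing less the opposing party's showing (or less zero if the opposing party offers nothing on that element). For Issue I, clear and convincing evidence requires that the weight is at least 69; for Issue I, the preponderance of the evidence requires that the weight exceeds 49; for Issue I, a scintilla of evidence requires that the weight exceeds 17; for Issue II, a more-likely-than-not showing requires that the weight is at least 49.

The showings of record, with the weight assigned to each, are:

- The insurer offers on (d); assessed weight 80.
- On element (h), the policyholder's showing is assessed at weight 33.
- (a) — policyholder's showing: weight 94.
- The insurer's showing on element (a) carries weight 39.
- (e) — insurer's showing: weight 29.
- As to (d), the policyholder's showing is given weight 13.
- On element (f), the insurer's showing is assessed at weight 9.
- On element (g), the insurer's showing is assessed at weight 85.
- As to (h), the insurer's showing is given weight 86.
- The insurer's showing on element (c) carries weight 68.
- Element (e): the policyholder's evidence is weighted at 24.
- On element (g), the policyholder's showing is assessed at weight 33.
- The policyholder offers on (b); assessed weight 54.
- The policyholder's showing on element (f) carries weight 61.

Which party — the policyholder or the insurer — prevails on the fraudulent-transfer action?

— Issue I —
Stage I.1 (policyholder, the preponderance of the evidence, weight exceeds 49): (a) net 94−39=55 > 49 — meets; (b) 54 > 49 — meets.
  The policyholder carries Stage I.1; the insurer now bears the burden.
Stage I.2 (insurer, clear and convincing evidence, weight is at least 69): (c) 68 < 69 — fails; (d) net 80−13=67 < 69 — fails.
  Not every element is met, so the insurer fails to carry Stage I.2.
The policyholder prevails on this issue.
— Issue II —
Stage II.1 — burden on policyholder; standard: a more-likely-than-not showing (weight is at least 49).
    (f): 61 − 9 = 52 ≥ 49 [met]
  Stage II.1 carried; the burden shifts to the insurer.
Stage II.2 — burden on insurer; standard: a more-likely-than-not showing (weight is at least 49).
    (g): 85 − 33 = 52 ≥ 49 [met]
    (h): 86 − 33 = 53 ≥ 49 [met]
  All elements met at the final stage.
With every stage satisfied, the insurer prevails on this issue.
Per-issue: Issue I → policyholder; Issue II → insurer. The policyholder must prevail on every issue; overall, the insurer prevails.

insurer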